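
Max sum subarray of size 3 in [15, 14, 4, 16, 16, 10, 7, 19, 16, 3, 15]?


[0:3]: 33
[1:4]: 34
[2:5]: 36
[3:6]: 42
[4:7]: 33
[5:8]: 36
[6:9]: 42
[7:10]: 38
[8:11]: 34

Max: 42 at [3:6]


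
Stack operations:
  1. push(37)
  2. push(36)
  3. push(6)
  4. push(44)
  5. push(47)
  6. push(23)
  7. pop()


push(37) -> [37]
push(36) -> [37, 36]
push(6) -> [37, 36, 6]
push(44) -> [37, 36, 6, 44]
push(47) -> [37, 36, 6, 44, 47]
push(23) -> [37, 36, 6, 44, 47, 23]
pop()->23, [37, 36, 6, 44, 47]

Final stack: [37, 36, 6, 44, 47]


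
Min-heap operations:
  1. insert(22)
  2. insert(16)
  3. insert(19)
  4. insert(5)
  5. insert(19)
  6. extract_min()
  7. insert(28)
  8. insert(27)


insert(22) -> [22]
insert(16) -> [16, 22]
insert(19) -> [16, 22, 19]
insert(5) -> [5, 16, 19, 22]
insert(19) -> [5, 16, 19, 22, 19]
extract_min()->5, [16, 19, 19, 22]
insert(28) -> [16, 19, 19, 22, 28]
insert(27) -> [16, 19, 19, 22, 28, 27]

Final heap: [16, 19, 19, 22, 28, 27]


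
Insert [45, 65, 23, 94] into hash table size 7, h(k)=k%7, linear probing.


Insert 45: h=3 -> slot 3
Insert 65: h=2 -> slot 2
Insert 23: h=2, 2 probes -> slot 4
Insert 94: h=3, 2 probes -> slot 5

Table: [None, None, 65, 45, 23, 94, None]


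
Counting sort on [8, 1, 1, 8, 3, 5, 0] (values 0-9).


Input: [8, 1, 1, 8, 3, 5, 0]
Counts: [1, 2, 0, 1, 0, 1, 0, 0, 2, 0]

Sorted: [0, 1, 1, 3, 5, 8, 8]


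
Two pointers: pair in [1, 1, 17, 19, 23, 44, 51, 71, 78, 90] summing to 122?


lo=0(1)+hi=9(90)=91
lo=1(1)+hi=9(90)=91
lo=2(17)+hi=9(90)=107
lo=3(19)+hi=9(90)=109
lo=4(23)+hi=9(90)=113
lo=5(44)+hi=9(90)=134
lo=5(44)+hi=8(78)=122

Yes: 44+78=122


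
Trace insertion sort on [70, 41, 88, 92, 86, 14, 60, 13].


Initial: [70, 41, 88, 92, 86, 14, 60, 13]
Insert 41: [41, 70, 88, 92, 86, 14, 60, 13]
Insert 88: [41, 70, 88, 92, 86, 14, 60, 13]
Insert 92: [41, 70, 88, 92, 86, 14, 60, 13]
Insert 86: [41, 70, 86, 88, 92, 14, 60, 13]
Insert 14: [14, 41, 70, 86, 88, 92, 60, 13]
Insert 60: [14, 41, 60, 70, 86, 88, 92, 13]
Insert 13: [13, 14, 41, 60, 70, 86, 88, 92]

Sorted: [13, 14, 41, 60, 70, 86, 88, 92]


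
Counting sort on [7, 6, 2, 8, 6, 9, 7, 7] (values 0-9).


Input: [7, 6, 2, 8, 6, 9, 7, 7]
Counts: [0, 0, 1, 0, 0, 0, 2, 3, 1, 1]

Sorted: [2, 6, 6, 7, 7, 7, 8, 9]


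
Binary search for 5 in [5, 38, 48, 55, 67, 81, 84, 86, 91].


Step 1: lo=0, hi=8, mid=4, val=67
Step 2: lo=0, hi=3, mid=1, val=38
Step 3: lo=0, hi=0, mid=0, val=5

Found at index 0


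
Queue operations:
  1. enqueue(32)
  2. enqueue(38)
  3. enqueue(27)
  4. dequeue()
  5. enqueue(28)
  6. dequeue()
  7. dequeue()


enqueue(32) -> [32]
enqueue(38) -> [32, 38]
enqueue(27) -> [32, 38, 27]
dequeue()->32, [38, 27]
enqueue(28) -> [38, 27, 28]
dequeue()->38, [27, 28]
dequeue()->27, [28]

Final queue: [28]


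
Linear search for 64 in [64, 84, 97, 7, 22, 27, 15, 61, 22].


i=0: 64==64 found!

Found at 0, 1 comps


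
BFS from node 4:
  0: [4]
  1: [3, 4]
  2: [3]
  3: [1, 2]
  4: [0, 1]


Visit 4, enqueue [0, 1]
Visit 0, enqueue []
Visit 1, enqueue [3]
Visit 3, enqueue [2]
Visit 2, enqueue []

BFS order: [4, 0, 1, 3, 2]


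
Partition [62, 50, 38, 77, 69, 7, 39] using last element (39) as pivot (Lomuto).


Pivot: 39
  38 <= 39: swap -> [38, 50, 62, 77, 69, 7, 39]
  7 <= 39: swap -> [38, 7, 62, 77, 69, 50, 39]
Place pivot at 2: [38, 7, 39, 77, 69, 50, 62]

Partitioned: [38, 7, 39, 77, 69, 50, 62]


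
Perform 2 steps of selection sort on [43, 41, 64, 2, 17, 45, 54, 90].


Initial: [43, 41, 64, 2, 17, 45, 54, 90]
Step 1: min=2 at 3
  Swap: [2, 41, 64, 43, 17, 45, 54, 90]
Step 2: min=17 at 4
  Swap: [2, 17, 64, 43, 41, 45, 54, 90]

After 2 steps: [2, 17, 64, 43, 41, 45, 54, 90]


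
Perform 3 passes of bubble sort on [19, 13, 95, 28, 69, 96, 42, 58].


Initial: [19, 13, 95, 28, 69, 96, 42, 58]
Pass 1: [13, 19, 28, 69, 95, 42, 58, 96] (5 swaps)
Pass 2: [13, 19, 28, 69, 42, 58, 95, 96] (2 swaps)
Pass 3: [13, 19, 28, 42, 58, 69, 95, 96] (2 swaps)

After 3 passes: [13, 19, 28, 42, 58, 69, 95, 96]


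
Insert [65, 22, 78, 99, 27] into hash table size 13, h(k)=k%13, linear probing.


Insert 65: h=0 -> slot 0
Insert 22: h=9 -> slot 9
Insert 78: h=0, 1 probes -> slot 1
Insert 99: h=8 -> slot 8
Insert 27: h=1, 1 probes -> slot 2

Table: [65, 78, 27, None, None, None, None, None, 99, 22, None, None, None]


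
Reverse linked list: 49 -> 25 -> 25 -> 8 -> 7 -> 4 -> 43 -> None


Step 1: curr=49, set curr.next=prev(None) | reversed so far: 49
Step 2: curr=25, set curr.next=prev(49) | reversed so far: 25 -> 49
Step 3: curr=25, set curr.next=prev(25) | reversed so far: 25 -> 25 -> 49
Step 4: curr=8, set curr.next=prev(25) | reversed so far: 8 -> 25 -> 25 -> 49
Step 5: curr=7, set curr.next=prev(8) | reversed so far: 7 -> 8 -> 25 -> 25 -> 49
Step 6: curr=4, set curr.next=prev(7) | reversed so far: 4 -> 7 -> 8 -> 25 -> 25 -> 49
Step 7: curr=43, set curr.next=prev(4) | reversed so far: 43 -> 4 -> 7 -> 8 -> 25 -> 25 -> 49

43 -> 4 -> 7 -> 8 -> 25 -> 25 -> 49 -> None


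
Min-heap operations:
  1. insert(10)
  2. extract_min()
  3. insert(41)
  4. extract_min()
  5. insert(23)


insert(10) -> [10]
extract_min()->10, []
insert(41) -> [41]
extract_min()->41, []
insert(23) -> [23]

Final heap: [23]


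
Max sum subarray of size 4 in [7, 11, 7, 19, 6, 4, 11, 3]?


[0:4]: 44
[1:5]: 43
[2:6]: 36
[3:7]: 40
[4:8]: 24

Max: 44 at [0:4]


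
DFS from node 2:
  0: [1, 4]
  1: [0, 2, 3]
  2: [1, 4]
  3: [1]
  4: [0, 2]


Visit 2, push [4, 1]
Visit 1, push [3, 0]
Visit 0, push [4]
Visit 4, push []
Visit 3, push []

DFS order: [2, 1, 0, 4, 3]


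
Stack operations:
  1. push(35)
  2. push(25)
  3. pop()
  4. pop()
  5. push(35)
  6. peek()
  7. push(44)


push(35) -> [35]
push(25) -> [35, 25]
pop()->25, [35]
pop()->35, []
push(35) -> [35]
peek()->35
push(44) -> [35, 44]

Final stack: [35, 44]


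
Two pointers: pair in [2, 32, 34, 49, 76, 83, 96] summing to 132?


lo=0(2)+hi=6(96)=98
lo=1(32)+hi=6(96)=128
lo=2(34)+hi=6(96)=130
lo=3(49)+hi=6(96)=145
lo=3(49)+hi=5(83)=132

Yes: 49+83=132


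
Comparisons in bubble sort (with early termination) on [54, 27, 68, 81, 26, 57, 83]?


Algorithm: bubble sort (with early termination)
Input: [54, 27, 68, 81, 26, 57, 83]
Sorted: [26, 27, 54, 57, 68, 81, 83]

20


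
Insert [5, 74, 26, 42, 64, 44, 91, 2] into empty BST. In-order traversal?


Insert 5: root
Insert 74: R from 5
Insert 26: R from 5 -> L from 74
Insert 42: R from 5 -> L from 74 -> R from 26
Insert 64: R from 5 -> L from 74 -> R from 26 -> R from 42
Insert 44: R from 5 -> L from 74 -> R from 26 -> R from 42 -> L from 64
Insert 91: R from 5 -> R from 74
Insert 2: L from 5

In-order: [2, 5, 26, 42, 44, 64, 74, 91]


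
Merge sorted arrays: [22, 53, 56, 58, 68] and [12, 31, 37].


Take 12 from B
Take 22 from A
Take 31 from B
Take 37 from B

Merged: [12, 22, 31, 37, 53, 56, 58, 68]


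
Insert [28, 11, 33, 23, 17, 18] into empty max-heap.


Insert 28: [28]
Insert 11: [28, 11]
Insert 33: [33, 11, 28]
Insert 23: [33, 23, 28, 11]
Insert 17: [33, 23, 28, 11, 17]
Insert 18: [33, 23, 28, 11, 17, 18]

Final heap: [33, 23, 28, 11, 17, 18]


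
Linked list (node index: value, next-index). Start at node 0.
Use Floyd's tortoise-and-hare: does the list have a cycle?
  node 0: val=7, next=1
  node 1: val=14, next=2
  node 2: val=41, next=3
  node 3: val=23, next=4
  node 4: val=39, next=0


Floyd's tortoise (slow, +1) and hare (fast, +2):
  init: slow=0, fast=0
  step 1: slow=1, fast=2
  step 2: slow=2, fast=4
  step 3: slow=3, fast=1
  step 4: slow=4, fast=3
  step 5: slow=0, fast=0
  slow == fast at node 0: cycle detected

Cycle: yes


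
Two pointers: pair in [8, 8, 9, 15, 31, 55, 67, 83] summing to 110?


lo=0(8)+hi=7(83)=91
lo=1(8)+hi=7(83)=91
lo=2(9)+hi=7(83)=92
lo=3(15)+hi=7(83)=98
lo=4(31)+hi=7(83)=114
lo=4(31)+hi=6(67)=98
lo=5(55)+hi=6(67)=122

No pair found


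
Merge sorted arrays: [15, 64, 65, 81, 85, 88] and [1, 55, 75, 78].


Take 1 from B
Take 15 from A
Take 55 from B
Take 64 from A
Take 65 from A
Take 75 from B
Take 78 from B

Merged: [1, 15, 55, 64, 65, 75, 78, 81, 85, 88]


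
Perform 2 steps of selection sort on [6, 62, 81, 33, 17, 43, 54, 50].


Initial: [6, 62, 81, 33, 17, 43, 54, 50]
Step 1: min=6 at 0
  Swap: [6, 62, 81, 33, 17, 43, 54, 50]
Step 2: min=17 at 4
  Swap: [6, 17, 81, 33, 62, 43, 54, 50]

After 2 steps: [6, 17, 81, 33, 62, 43, 54, 50]


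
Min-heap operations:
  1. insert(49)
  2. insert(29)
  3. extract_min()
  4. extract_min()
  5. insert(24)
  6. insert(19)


insert(49) -> [49]
insert(29) -> [29, 49]
extract_min()->29, [49]
extract_min()->49, []
insert(24) -> [24]
insert(19) -> [19, 24]

Final heap: [19, 24]


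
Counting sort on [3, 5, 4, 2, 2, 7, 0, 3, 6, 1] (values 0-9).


Input: [3, 5, 4, 2, 2, 7, 0, 3, 6, 1]
Counts: [1, 1, 2, 2, 1, 1, 1, 1, 0, 0]

Sorted: [0, 1, 2, 2, 3, 3, 4, 5, 6, 7]


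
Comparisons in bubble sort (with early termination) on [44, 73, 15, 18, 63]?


Algorithm: bubble sort (with early termination)
Input: [44, 73, 15, 18, 63]
Sorted: [15, 18, 44, 63, 73]

9


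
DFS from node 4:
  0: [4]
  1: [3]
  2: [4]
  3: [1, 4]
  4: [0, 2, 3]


Visit 4, push [3, 2, 0]
Visit 0, push []
Visit 2, push []
Visit 3, push [1]
Visit 1, push []

DFS order: [4, 0, 2, 3, 1]


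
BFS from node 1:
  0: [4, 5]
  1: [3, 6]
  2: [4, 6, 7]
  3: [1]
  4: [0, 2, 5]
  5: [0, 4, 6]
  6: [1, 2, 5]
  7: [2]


Visit 1, enqueue [3, 6]
Visit 3, enqueue []
Visit 6, enqueue [2, 5]
Visit 2, enqueue [4, 7]
Visit 5, enqueue [0]
Visit 4, enqueue []
Visit 7, enqueue []
Visit 0, enqueue []

BFS order: [1, 3, 6, 2, 5, 4, 7, 0]


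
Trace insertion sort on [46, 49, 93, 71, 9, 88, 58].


Initial: [46, 49, 93, 71, 9, 88, 58]
Insert 49: [46, 49, 93, 71, 9, 88, 58]
Insert 93: [46, 49, 93, 71, 9, 88, 58]
Insert 71: [46, 49, 71, 93, 9, 88, 58]
Insert 9: [9, 46, 49, 71, 93, 88, 58]
Insert 88: [9, 46, 49, 71, 88, 93, 58]
Insert 58: [9, 46, 49, 58, 71, 88, 93]

Sorted: [9, 46, 49, 58, 71, 88, 93]


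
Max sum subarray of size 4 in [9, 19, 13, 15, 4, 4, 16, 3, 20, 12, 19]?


[0:4]: 56
[1:5]: 51
[2:6]: 36
[3:7]: 39
[4:8]: 27
[5:9]: 43
[6:10]: 51
[7:11]: 54

Max: 56 at [0:4]


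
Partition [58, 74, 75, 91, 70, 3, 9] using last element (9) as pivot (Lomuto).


Pivot: 9
  3 <= 9: swap -> [3, 74, 75, 91, 70, 58, 9]
Place pivot at 1: [3, 9, 75, 91, 70, 58, 74]

Partitioned: [3, 9, 75, 91, 70, 58, 74]


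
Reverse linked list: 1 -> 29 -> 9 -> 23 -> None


Step 1: curr=1, set curr.next=prev(None) | reversed so far: 1
Step 2: curr=29, set curr.next=prev(1) | reversed so far: 29 -> 1
Step 3: curr=9, set curr.next=prev(29) | reversed so far: 9 -> 29 -> 1
Step 4: curr=23, set curr.next=prev(9) | reversed so far: 23 -> 9 -> 29 -> 1

23 -> 9 -> 29 -> 1 -> None


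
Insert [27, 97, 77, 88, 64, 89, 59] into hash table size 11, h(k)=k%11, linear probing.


Insert 27: h=5 -> slot 5
Insert 97: h=9 -> slot 9
Insert 77: h=0 -> slot 0
Insert 88: h=0, 1 probes -> slot 1
Insert 64: h=9, 1 probes -> slot 10
Insert 89: h=1, 1 probes -> slot 2
Insert 59: h=4 -> slot 4

Table: [77, 88, 89, None, 59, 27, None, None, None, 97, 64]


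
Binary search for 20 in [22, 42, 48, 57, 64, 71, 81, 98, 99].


Step 1: lo=0, hi=8, mid=4, val=64
Step 2: lo=0, hi=3, mid=1, val=42
Step 3: lo=0, hi=0, mid=0, val=22

Not found


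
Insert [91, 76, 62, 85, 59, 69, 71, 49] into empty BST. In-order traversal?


Insert 91: root
Insert 76: L from 91
Insert 62: L from 91 -> L from 76
Insert 85: L from 91 -> R from 76
Insert 59: L from 91 -> L from 76 -> L from 62
Insert 69: L from 91 -> L from 76 -> R from 62
Insert 71: L from 91 -> L from 76 -> R from 62 -> R from 69
Insert 49: L from 91 -> L from 76 -> L from 62 -> L from 59

In-order: [49, 59, 62, 69, 71, 76, 85, 91]


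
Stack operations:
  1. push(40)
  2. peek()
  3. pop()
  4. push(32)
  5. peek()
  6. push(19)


push(40) -> [40]
peek()->40
pop()->40, []
push(32) -> [32]
peek()->32
push(19) -> [32, 19]

Final stack: [32, 19]


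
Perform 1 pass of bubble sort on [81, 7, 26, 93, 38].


Initial: [81, 7, 26, 93, 38]
Pass 1: [7, 26, 81, 38, 93] (3 swaps)

After 1 pass: [7, 26, 81, 38, 93]


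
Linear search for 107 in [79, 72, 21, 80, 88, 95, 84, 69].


i=0: 79!=107
i=1: 72!=107
i=2: 21!=107
i=3: 80!=107
i=4: 88!=107
i=5: 95!=107
i=6: 84!=107
i=7: 69!=107

Not found, 8 comps


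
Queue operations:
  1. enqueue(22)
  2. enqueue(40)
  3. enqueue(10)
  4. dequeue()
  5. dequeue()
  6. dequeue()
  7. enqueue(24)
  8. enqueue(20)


enqueue(22) -> [22]
enqueue(40) -> [22, 40]
enqueue(10) -> [22, 40, 10]
dequeue()->22, [40, 10]
dequeue()->40, [10]
dequeue()->10, []
enqueue(24) -> [24]
enqueue(20) -> [24, 20]

Final queue: [24, 20]


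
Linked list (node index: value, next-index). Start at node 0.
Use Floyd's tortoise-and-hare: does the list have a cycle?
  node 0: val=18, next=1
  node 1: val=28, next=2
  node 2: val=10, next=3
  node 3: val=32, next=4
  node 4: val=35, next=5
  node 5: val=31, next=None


Floyd's tortoise (slow, +1) and hare (fast, +2):
  init: slow=0, fast=0
  step 1: slow=1, fast=2
  step 2: slow=2, fast=4
  step 3: fast 4->5->None, no cycle

Cycle: no


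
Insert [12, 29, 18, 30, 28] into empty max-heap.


Insert 12: [12]
Insert 29: [29, 12]
Insert 18: [29, 12, 18]
Insert 30: [30, 29, 18, 12]
Insert 28: [30, 29, 18, 12, 28]

Final heap: [30, 29, 18, 12, 28]


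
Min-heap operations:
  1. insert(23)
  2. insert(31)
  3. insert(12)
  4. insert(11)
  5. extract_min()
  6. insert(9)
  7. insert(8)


insert(23) -> [23]
insert(31) -> [23, 31]
insert(12) -> [12, 31, 23]
insert(11) -> [11, 12, 23, 31]
extract_min()->11, [12, 31, 23]
insert(9) -> [9, 12, 23, 31]
insert(8) -> [8, 9, 23, 31, 12]

Final heap: [8, 9, 23, 31, 12]


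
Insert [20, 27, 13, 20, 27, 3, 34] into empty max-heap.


Insert 20: [20]
Insert 27: [27, 20]
Insert 13: [27, 20, 13]
Insert 20: [27, 20, 13, 20]
Insert 27: [27, 27, 13, 20, 20]
Insert 3: [27, 27, 13, 20, 20, 3]
Insert 34: [34, 27, 27, 20, 20, 3, 13]

Final heap: [34, 27, 27, 20, 20, 3, 13]


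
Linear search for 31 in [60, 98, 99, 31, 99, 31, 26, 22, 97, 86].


i=0: 60!=31
i=1: 98!=31
i=2: 99!=31
i=3: 31==31 found!

Found at 3, 4 comps


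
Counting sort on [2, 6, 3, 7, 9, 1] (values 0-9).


Input: [2, 6, 3, 7, 9, 1]
Counts: [0, 1, 1, 1, 0, 0, 1, 1, 0, 1]

Sorted: [1, 2, 3, 6, 7, 9]


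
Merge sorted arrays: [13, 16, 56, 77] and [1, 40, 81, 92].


Take 1 from B
Take 13 from A
Take 16 from A
Take 40 from B
Take 56 from A
Take 77 from A

Merged: [1, 13, 16, 40, 56, 77, 81, 92]


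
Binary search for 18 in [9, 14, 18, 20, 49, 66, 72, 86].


Step 1: lo=0, hi=7, mid=3, val=20
Step 2: lo=0, hi=2, mid=1, val=14
Step 3: lo=2, hi=2, mid=2, val=18

Found at index 2


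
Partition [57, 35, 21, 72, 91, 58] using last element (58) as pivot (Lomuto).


Pivot: 58
  57 <= 58: advance i (no swap)
  35 <= 58: advance i (no swap)
  21 <= 58: advance i (no swap)
Place pivot at 3: [57, 35, 21, 58, 91, 72]

Partitioned: [57, 35, 21, 58, 91, 72]


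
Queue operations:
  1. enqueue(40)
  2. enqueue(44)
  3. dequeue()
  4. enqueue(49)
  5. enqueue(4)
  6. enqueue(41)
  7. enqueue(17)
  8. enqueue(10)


enqueue(40) -> [40]
enqueue(44) -> [40, 44]
dequeue()->40, [44]
enqueue(49) -> [44, 49]
enqueue(4) -> [44, 49, 4]
enqueue(41) -> [44, 49, 4, 41]
enqueue(17) -> [44, 49, 4, 41, 17]
enqueue(10) -> [44, 49, 4, 41, 17, 10]

Final queue: [44, 49, 4, 41, 17, 10]


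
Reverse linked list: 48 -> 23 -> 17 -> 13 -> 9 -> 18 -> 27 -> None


Step 1: curr=48, set curr.next=prev(None) | reversed so far: 48
Step 2: curr=23, set curr.next=prev(48) | reversed so far: 23 -> 48
Step 3: curr=17, set curr.next=prev(23) | reversed so far: 17 -> 23 -> 48
Step 4: curr=13, set curr.next=prev(17) | reversed so far: 13 -> 17 -> 23 -> 48
Step 5: curr=9, set curr.next=prev(13) | reversed so far: 9 -> 13 -> 17 -> 23 -> 48
Step 6: curr=18, set curr.next=prev(9) | reversed so far: 18 -> 9 -> 13 -> 17 -> 23 -> 48
Step 7: curr=27, set curr.next=prev(18) | reversed so far: 27 -> 18 -> 9 -> 13 -> 17 -> 23 -> 48

27 -> 18 -> 9 -> 13 -> 17 -> 23 -> 48 -> None


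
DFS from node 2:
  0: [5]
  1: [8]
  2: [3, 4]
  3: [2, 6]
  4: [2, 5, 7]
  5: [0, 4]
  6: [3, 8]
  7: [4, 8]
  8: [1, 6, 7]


Visit 2, push [4, 3]
Visit 3, push [6]
Visit 6, push [8]
Visit 8, push [7, 1]
Visit 1, push []
Visit 7, push [4]
Visit 4, push [5]
Visit 5, push [0]
Visit 0, push []

DFS order: [2, 3, 6, 8, 1, 7, 4, 5, 0]


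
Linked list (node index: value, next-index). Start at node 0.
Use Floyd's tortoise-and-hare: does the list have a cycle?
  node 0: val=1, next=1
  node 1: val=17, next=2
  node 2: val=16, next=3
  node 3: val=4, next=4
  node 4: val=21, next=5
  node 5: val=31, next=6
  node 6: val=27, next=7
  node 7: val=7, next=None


Floyd's tortoise (slow, +1) and hare (fast, +2):
  init: slow=0, fast=0
  step 1: slow=1, fast=2
  step 2: slow=2, fast=4
  step 3: slow=3, fast=6
  step 4: fast 6->7->None, no cycle

Cycle: no


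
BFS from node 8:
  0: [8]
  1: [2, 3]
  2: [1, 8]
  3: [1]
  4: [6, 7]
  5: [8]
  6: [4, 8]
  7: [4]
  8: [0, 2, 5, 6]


Visit 8, enqueue [0, 2, 5, 6]
Visit 0, enqueue []
Visit 2, enqueue [1]
Visit 5, enqueue []
Visit 6, enqueue [4]
Visit 1, enqueue [3]
Visit 4, enqueue [7]
Visit 3, enqueue []
Visit 7, enqueue []

BFS order: [8, 0, 2, 5, 6, 1, 4, 3, 7]


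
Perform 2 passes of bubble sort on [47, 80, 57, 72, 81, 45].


Initial: [47, 80, 57, 72, 81, 45]
Pass 1: [47, 57, 72, 80, 45, 81] (3 swaps)
Pass 2: [47, 57, 72, 45, 80, 81] (1 swaps)

After 2 passes: [47, 57, 72, 45, 80, 81]


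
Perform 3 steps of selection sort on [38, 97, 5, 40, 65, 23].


Initial: [38, 97, 5, 40, 65, 23]
Step 1: min=5 at 2
  Swap: [5, 97, 38, 40, 65, 23]
Step 2: min=23 at 5
  Swap: [5, 23, 38, 40, 65, 97]
Step 3: min=38 at 2
  Swap: [5, 23, 38, 40, 65, 97]

After 3 steps: [5, 23, 38, 40, 65, 97]


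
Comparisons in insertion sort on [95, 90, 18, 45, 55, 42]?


Algorithm: insertion sort
Input: [95, 90, 18, 45, 55, 42]
Sorted: [18, 42, 45, 55, 90, 95]

14


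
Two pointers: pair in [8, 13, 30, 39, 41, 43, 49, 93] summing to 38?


lo=0(8)+hi=7(93)=101
lo=0(8)+hi=6(49)=57
lo=0(8)+hi=5(43)=51
lo=0(8)+hi=4(41)=49
lo=0(8)+hi=3(39)=47
lo=0(8)+hi=2(30)=38

Yes: 8+30=38


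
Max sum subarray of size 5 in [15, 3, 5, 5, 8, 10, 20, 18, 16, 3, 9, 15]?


[0:5]: 36
[1:6]: 31
[2:7]: 48
[3:8]: 61
[4:9]: 72
[5:10]: 67
[6:11]: 66
[7:12]: 61

Max: 72 at [4:9]


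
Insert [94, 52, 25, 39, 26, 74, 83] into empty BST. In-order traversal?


Insert 94: root
Insert 52: L from 94
Insert 25: L from 94 -> L from 52
Insert 39: L from 94 -> L from 52 -> R from 25
Insert 26: L from 94 -> L from 52 -> R from 25 -> L from 39
Insert 74: L from 94 -> R from 52
Insert 83: L from 94 -> R from 52 -> R from 74

In-order: [25, 26, 39, 52, 74, 83, 94]


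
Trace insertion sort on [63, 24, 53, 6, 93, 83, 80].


Initial: [63, 24, 53, 6, 93, 83, 80]
Insert 24: [24, 63, 53, 6, 93, 83, 80]
Insert 53: [24, 53, 63, 6, 93, 83, 80]
Insert 6: [6, 24, 53, 63, 93, 83, 80]
Insert 93: [6, 24, 53, 63, 93, 83, 80]
Insert 83: [6, 24, 53, 63, 83, 93, 80]
Insert 80: [6, 24, 53, 63, 80, 83, 93]

Sorted: [6, 24, 53, 63, 80, 83, 93]


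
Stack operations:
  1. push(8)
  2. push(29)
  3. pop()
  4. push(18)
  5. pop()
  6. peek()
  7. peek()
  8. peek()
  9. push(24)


push(8) -> [8]
push(29) -> [8, 29]
pop()->29, [8]
push(18) -> [8, 18]
pop()->18, [8]
peek()->8
peek()->8
peek()->8
push(24) -> [8, 24]

Final stack: [8, 24]


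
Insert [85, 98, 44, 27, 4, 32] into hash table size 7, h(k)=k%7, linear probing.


Insert 85: h=1 -> slot 1
Insert 98: h=0 -> slot 0
Insert 44: h=2 -> slot 2
Insert 27: h=6 -> slot 6
Insert 4: h=4 -> slot 4
Insert 32: h=4, 1 probes -> slot 5

Table: [98, 85, 44, None, 4, 32, 27]


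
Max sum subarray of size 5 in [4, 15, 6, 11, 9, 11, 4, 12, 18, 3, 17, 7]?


[0:5]: 45
[1:6]: 52
[2:7]: 41
[3:8]: 47
[4:9]: 54
[5:10]: 48
[6:11]: 54
[7:12]: 57

Max: 57 at [7:12]


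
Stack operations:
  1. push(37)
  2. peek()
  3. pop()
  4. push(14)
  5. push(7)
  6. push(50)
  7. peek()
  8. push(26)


push(37) -> [37]
peek()->37
pop()->37, []
push(14) -> [14]
push(7) -> [14, 7]
push(50) -> [14, 7, 50]
peek()->50
push(26) -> [14, 7, 50, 26]

Final stack: [14, 7, 50, 26]


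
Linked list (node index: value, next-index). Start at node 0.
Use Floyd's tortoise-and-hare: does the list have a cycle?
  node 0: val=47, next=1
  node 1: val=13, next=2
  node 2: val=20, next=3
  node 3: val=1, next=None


Floyd's tortoise (slow, +1) and hare (fast, +2):
  init: slow=0, fast=0
  step 1: slow=1, fast=2
  step 2: fast 2->3->None, no cycle

Cycle: no


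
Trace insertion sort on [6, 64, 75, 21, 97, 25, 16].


Initial: [6, 64, 75, 21, 97, 25, 16]
Insert 64: [6, 64, 75, 21, 97, 25, 16]
Insert 75: [6, 64, 75, 21, 97, 25, 16]
Insert 21: [6, 21, 64, 75, 97, 25, 16]
Insert 97: [6, 21, 64, 75, 97, 25, 16]
Insert 25: [6, 21, 25, 64, 75, 97, 16]
Insert 16: [6, 16, 21, 25, 64, 75, 97]

Sorted: [6, 16, 21, 25, 64, 75, 97]


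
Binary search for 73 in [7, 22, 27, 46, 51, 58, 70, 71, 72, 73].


Step 1: lo=0, hi=9, mid=4, val=51
Step 2: lo=5, hi=9, mid=7, val=71
Step 3: lo=8, hi=9, mid=8, val=72
Step 4: lo=9, hi=9, mid=9, val=73

Found at index 9


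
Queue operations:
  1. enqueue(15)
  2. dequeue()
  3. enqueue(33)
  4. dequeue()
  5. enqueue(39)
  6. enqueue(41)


enqueue(15) -> [15]
dequeue()->15, []
enqueue(33) -> [33]
dequeue()->33, []
enqueue(39) -> [39]
enqueue(41) -> [39, 41]

Final queue: [39, 41]


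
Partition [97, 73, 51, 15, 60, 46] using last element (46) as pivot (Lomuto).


Pivot: 46
  15 <= 46: swap -> [15, 73, 51, 97, 60, 46]
Place pivot at 1: [15, 46, 51, 97, 60, 73]

Partitioned: [15, 46, 51, 97, 60, 73]


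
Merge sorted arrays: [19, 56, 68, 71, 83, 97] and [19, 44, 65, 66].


Take 19 from A
Take 19 from B
Take 44 from B
Take 56 from A
Take 65 from B
Take 66 from B

Merged: [19, 19, 44, 56, 65, 66, 68, 71, 83, 97]


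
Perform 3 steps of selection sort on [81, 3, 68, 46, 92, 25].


Initial: [81, 3, 68, 46, 92, 25]
Step 1: min=3 at 1
  Swap: [3, 81, 68, 46, 92, 25]
Step 2: min=25 at 5
  Swap: [3, 25, 68, 46, 92, 81]
Step 3: min=46 at 3
  Swap: [3, 25, 46, 68, 92, 81]

After 3 steps: [3, 25, 46, 68, 92, 81]


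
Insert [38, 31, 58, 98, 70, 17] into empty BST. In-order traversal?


Insert 38: root
Insert 31: L from 38
Insert 58: R from 38
Insert 98: R from 38 -> R from 58
Insert 70: R from 38 -> R from 58 -> L from 98
Insert 17: L from 38 -> L from 31

In-order: [17, 31, 38, 58, 70, 98]


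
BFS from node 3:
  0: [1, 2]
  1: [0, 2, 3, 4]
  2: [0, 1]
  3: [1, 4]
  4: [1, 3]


Visit 3, enqueue [1, 4]
Visit 1, enqueue [0, 2]
Visit 4, enqueue []
Visit 0, enqueue []
Visit 2, enqueue []

BFS order: [3, 1, 4, 0, 2]


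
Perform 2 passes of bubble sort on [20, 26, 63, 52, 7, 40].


Initial: [20, 26, 63, 52, 7, 40]
Pass 1: [20, 26, 52, 7, 40, 63] (3 swaps)
Pass 2: [20, 26, 7, 40, 52, 63] (2 swaps)

After 2 passes: [20, 26, 7, 40, 52, 63]


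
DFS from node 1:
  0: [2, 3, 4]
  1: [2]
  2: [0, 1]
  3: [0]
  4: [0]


Visit 1, push [2]
Visit 2, push [0]
Visit 0, push [4, 3]
Visit 3, push []
Visit 4, push []

DFS order: [1, 2, 0, 3, 4]


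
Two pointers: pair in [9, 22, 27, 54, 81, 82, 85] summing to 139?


lo=0(9)+hi=6(85)=94
lo=1(22)+hi=6(85)=107
lo=2(27)+hi=6(85)=112
lo=3(54)+hi=6(85)=139

Yes: 54+85=139


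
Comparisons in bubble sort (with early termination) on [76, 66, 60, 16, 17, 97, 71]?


Algorithm: bubble sort (with early termination)
Input: [76, 66, 60, 16, 17, 97, 71]
Sorted: [16, 17, 60, 66, 71, 76, 97]

18


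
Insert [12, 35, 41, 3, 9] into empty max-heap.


Insert 12: [12]
Insert 35: [35, 12]
Insert 41: [41, 12, 35]
Insert 3: [41, 12, 35, 3]
Insert 9: [41, 12, 35, 3, 9]

Final heap: [41, 12, 35, 3, 9]


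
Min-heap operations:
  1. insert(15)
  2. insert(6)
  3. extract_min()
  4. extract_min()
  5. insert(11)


insert(15) -> [15]
insert(6) -> [6, 15]
extract_min()->6, [15]
extract_min()->15, []
insert(11) -> [11]

Final heap: [11]


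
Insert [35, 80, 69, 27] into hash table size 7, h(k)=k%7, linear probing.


Insert 35: h=0 -> slot 0
Insert 80: h=3 -> slot 3
Insert 69: h=6 -> slot 6
Insert 27: h=6, 2 probes -> slot 1

Table: [35, 27, None, 80, None, None, 69]


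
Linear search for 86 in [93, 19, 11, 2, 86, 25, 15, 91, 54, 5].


i=0: 93!=86
i=1: 19!=86
i=2: 11!=86
i=3: 2!=86
i=4: 86==86 found!

Found at 4, 5 comps


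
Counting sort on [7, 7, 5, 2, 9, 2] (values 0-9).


Input: [7, 7, 5, 2, 9, 2]
Counts: [0, 0, 2, 0, 0, 1, 0, 2, 0, 1]

Sorted: [2, 2, 5, 7, 7, 9]


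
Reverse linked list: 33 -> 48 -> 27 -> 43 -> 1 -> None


Step 1: curr=33, set curr.next=prev(None) | reversed so far: 33
Step 2: curr=48, set curr.next=prev(33) | reversed so far: 48 -> 33
Step 3: curr=27, set curr.next=prev(48) | reversed so far: 27 -> 48 -> 33
Step 4: curr=43, set curr.next=prev(27) | reversed so far: 43 -> 27 -> 48 -> 33
Step 5: curr=1, set curr.next=prev(43) | reversed so far: 1 -> 43 -> 27 -> 48 -> 33

1 -> 43 -> 27 -> 48 -> 33 -> None


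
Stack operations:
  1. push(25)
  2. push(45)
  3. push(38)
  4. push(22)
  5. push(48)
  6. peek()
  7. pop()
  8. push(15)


push(25) -> [25]
push(45) -> [25, 45]
push(38) -> [25, 45, 38]
push(22) -> [25, 45, 38, 22]
push(48) -> [25, 45, 38, 22, 48]
peek()->48
pop()->48, [25, 45, 38, 22]
push(15) -> [25, 45, 38, 22, 15]

Final stack: [25, 45, 38, 22, 15]


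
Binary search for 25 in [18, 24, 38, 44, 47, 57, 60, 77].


Step 1: lo=0, hi=7, mid=3, val=44
Step 2: lo=0, hi=2, mid=1, val=24
Step 3: lo=2, hi=2, mid=2, val=38

Not found


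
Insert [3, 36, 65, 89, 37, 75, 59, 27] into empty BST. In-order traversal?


Insert 3: root
Insert 36: R from 3
Insert 65: R from 3 -> R from 36
Insert 89: R from 3 -> R from 36 -> R from 65
Insert 37: R from 3 -> R from 36 -> L from 65
Insert 75: R from 3 -> R from 36 -> R from 65 -> L from 89
Insert 59: R from 3 -> R from 36 -> L from 65 -> R from 37
Insert 27: R from 3 -> L from 36

In-order: [3, 27, 36, 37, 59, 65, 75, 89]


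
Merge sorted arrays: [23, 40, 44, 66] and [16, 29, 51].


Take 16 from B
Take 23 from A
Take 29 from B
Take 40 from A
Take 44 from A
Take 51 from B

Merged: [16, 23, 29, 40, 44, 51, 66]


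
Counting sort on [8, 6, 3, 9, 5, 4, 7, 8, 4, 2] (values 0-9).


Input: [8, 6, 3, 9, 5, 4, 7, 8, 4, 2]
Counts: [0, 0, 1, 1, 2, 1, 1, 1, 2, 1]

Sorted: [2, 3, 4, 4, 5, 6, 7, 8, 8, 9]


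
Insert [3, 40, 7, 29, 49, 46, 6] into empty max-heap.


Insert 3: [3]
Insert 40: [40, 3]
Insert 7: [40, 3, 7]
Insert 29: [40, 29, 7, 3]
Insert 49: [49, 40, 7, 3, 29]
Insert 46: [49, 40, 46, 3, 29, 7]
Insert 6: [49, 40, 46, 3, 29, 7, 6]

Final heap: [49, 40, 46, 3, 29, 7, 6]


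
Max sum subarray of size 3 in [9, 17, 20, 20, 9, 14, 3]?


[0:3]: 46
[1:4]: 57
[2:5]: 49
[3:6]: 43
[4:7]: 26

Max: 57 at [1:4]


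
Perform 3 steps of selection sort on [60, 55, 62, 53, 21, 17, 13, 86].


Initial: [60, 55, 62, 53, 21, 17, 13, 86]
Step 1: min=13 at 6
  Swap: [13, 55, 62, 53, 21, 17, 60, 86]
Step 2: min=17 at 5
  Swap: [13, 17, 62, 53, 21, 55, 60, 86]
Step 3: min=21 at 4
  Swap: [13, 17, 21, 53, 62, 55, 60, 86]

After 3 steps: [13, 17, 21, 53, 62, 55, 60, 86]


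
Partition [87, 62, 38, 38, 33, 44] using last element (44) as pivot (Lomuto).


Pivot: 44
  38 <= 44: swap -> [38, 62, 87, 38, 33, 44]
  38 <= 44: swap -> [38, 38, 87, 62, 33, 44]
  33 <= 44: swap -> [38, 38, 33, 62, 87, 44]
Place pivot at 3: [38, 38, 33, 44, 87, 62]

Partitioned: [38, 38, 33, 44, 87, 62]


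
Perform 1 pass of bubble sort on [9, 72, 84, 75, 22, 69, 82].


Initial: [9, 72, 84, 75, 22, 69, 82]
Pass 1: [9, 72, 75, 22, 69, 82, 84] (4 swaps)

After 1 pass: [9, 72, 75, 22, 69, 82, 84]


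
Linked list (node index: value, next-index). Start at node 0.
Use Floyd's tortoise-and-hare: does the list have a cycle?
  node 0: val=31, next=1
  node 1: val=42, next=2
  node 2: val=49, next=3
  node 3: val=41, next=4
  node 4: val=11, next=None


Floyd's tortoise (slow, +1) and hare (fast, +2):
  init: slow=0, fast=0
  step 1: slow=1, fast=2
  step 2: slow=2, fast=4
  step 3: fast -> None, no cycle

Cycle: no


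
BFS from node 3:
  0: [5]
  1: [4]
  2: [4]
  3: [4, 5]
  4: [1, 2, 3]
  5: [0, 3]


Visit 3, enqueue [4, 5]
Visit 4, enqueue [1, 2]
Visit 5, enqueue [0]
Visit 1, enqueue []
Visit 2, enqueue []
Visit 0, enqueue []

BFS order: [3, 4, 5, 1, 2, 0]


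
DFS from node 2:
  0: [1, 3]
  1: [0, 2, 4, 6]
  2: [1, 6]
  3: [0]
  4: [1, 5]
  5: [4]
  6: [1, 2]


Visit 2, push [6, 1]
Visit 1, push [6, 4, 0]
Visit 0, push [3]
Visit 3, push []
Visit 4, push [5]
Visit 5, push []
Visit 6, push []

DFS order: [2, 1, 0, 3, 4, 5, 6]


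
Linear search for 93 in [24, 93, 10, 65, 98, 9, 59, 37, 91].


i=0: 24!=93
i=1: 93==93 found!

Found at 1, 2 comps


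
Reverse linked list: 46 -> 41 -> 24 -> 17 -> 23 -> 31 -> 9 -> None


Step 1: curr=46, set curr.next=prev(None) | reversed so far: 46
Step 2: curr=41, set curr.next=prev(46) | reversed so far: 41 -> 46
Step 3: curr=24, set curr.next=prev(41) | reversed so far: 24 -> 41 -> 46
Step 4: curr=17, set curr.next=prev(24) | reversed so far: 17 -> 24 -> 41 -> 46
Step 5: curr=23, set curr.next=prev(17) | reversed so far: 23 -> 17 -> 24 -> 41 -> 46
Step 6: curr=31, set curr.next=prev(23) | reversed so far: 31 -> 23 -> 17 -> 24 -> 41 -> 46
Step 7: curr=9, set curr.next=prev(31) | reversed so far: 9 -> 31 -> 23 -> 17 -> 24 -> 41 -> 46

9 -> 31 -> 23 -> 17 -> 24 -> 41 -> 46 -> None


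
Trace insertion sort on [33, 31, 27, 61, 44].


Initial: [33, 31, 27, 61, 44]
Insert 31: [31, 33, 27, 61, 44]
Insert 27: [27, 31, 33, 61, 44]
Insert 61: [27, 31, 33, 61, 44]
Insert 44: [27, 31, 33, 44, 61]

Sorted: [27, 31, 33, 44, 61]


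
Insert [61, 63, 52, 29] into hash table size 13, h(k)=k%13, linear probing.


Insert 61: h=9 -> slot 9
Insert 63: h=11 -> slot 11
Insert 52: h=0 -> slot 0
Insert 29: h=3 -> slot 3

Table: [52, None, None, 29, None, None, None, None, None, 61, None, 63, None]


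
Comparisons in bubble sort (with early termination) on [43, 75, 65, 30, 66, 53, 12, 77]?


Algorithm: bubble sort (with early termination)
Input: [43, 75, 65, 30, 66, 53, 12, 77]
Sorted: [12, 30, 43, 53, 65, 66, 75, 77]

28


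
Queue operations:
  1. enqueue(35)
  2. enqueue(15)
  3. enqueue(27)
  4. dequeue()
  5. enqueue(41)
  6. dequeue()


enqueue(35) -> [35]
enqueue(15) -> [35, 15]
enqueue(27) -> [35, 15, 27]
dequeue()->35, [15, 27]
enqueue(41) -> [15, 27, 41]
dequeue()->15, [27, 41]

Final queue: [27, 41]


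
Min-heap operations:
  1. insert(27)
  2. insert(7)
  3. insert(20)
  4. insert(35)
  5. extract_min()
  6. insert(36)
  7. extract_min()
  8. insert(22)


insert(27) -> [27]
insert(7) -> [7, 27]
insert(20) -> [7, 27, 20]
insert(35) -> [7, 27, 20, 35]
extract_min()->7, [20, 27, 35]
insert(36) -> [20, 27, 35, 36]
extract_min()->20, [27, 36, 35]
insert(22) -> [22, 27, 35, 36]

Final heap: [22, 27, 35, 36]


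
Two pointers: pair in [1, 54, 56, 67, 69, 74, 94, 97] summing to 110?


lo=0(1)+hi=7(97)=98
lo=1(54)+hi=7(97)=151
lo=1(54)+hi=6(94)=148
lo=1(54)+hi=5(74)=128
lo=1(54)+hi=4(69)=123
lo=1(54)+hi=3(67)=121
lo=1(54)+hi=2(56)=110

Yes: 54+56=110


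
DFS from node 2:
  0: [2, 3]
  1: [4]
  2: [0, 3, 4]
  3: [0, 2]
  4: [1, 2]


Visit 2, push [4, 3, 0]
Visit 0, push [3]
Visit 3, push []
Visit 4, push [1]
Visit 1, push []

DFS order: [2, 0, 3, 4, 1]


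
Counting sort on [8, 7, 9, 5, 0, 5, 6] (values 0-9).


Input: [8, 7, 9, 5, 0, 5, 6]
Counts: [1, 0, 0, 0, 0, 2, 1, 1, 1, 1]

Sorted: [0, 5, 5, 6, 7, 8, 9]


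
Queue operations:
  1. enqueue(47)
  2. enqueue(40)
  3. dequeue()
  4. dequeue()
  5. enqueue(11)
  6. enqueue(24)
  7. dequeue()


enqueue(47) -> [47]
enqueue(40) -> [47, 40]
dequeue()->47, [40]
dequeue()->40, []
enqueue(11) -> [11]
enqueue(24) -> [11, 24]
dequeue()->11, [24]

Final queue: [24]


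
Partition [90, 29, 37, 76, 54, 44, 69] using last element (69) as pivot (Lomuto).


Pivot: 69
  29 <= 69: swap -> [29, 90, 37, 76, 54, 44, 69]
  37 <= 69: swap -> [29, 37, 90, 76, 54, 44, 69]
  54 <= 69: swap -> [29, 37, 54, 76, 90, 44, 69]
  44 <= 69: swap -> [29, 37, 54, 44, 90, 76, 69]
Place pivot at 4: [29, 37, 54, 44, 69, 76, 90]

Partitioned: [29, 37, 54, 44, 69, 76, 90]


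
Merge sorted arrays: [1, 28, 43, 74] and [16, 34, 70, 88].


Take 1 from A
Take 16 from B
Take 28 from A
Take 34 from B
Take 43 from A
Take 70 from B
Take 74 from A

Merged: [1, 16, 28, 34, 43, 70, 74, 88]


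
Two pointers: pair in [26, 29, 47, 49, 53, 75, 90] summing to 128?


lo=0(26)+hi=6(90)=116
lo=1(29)+hi=6(90)=119
lo=2(47)+hi=6(90)=137
lo=2(47)+hi=5(75)=122
lo=3(49)+hi=5(75)=124
lo=4(53)+hi=5(75)=128

Yes: 53+75=128


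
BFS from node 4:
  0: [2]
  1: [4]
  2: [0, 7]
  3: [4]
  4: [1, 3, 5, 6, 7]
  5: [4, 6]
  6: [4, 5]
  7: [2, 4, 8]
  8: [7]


Visit 4, enqueue [1, 3, 5, 6, 7]
Visit 1, enqueue []
Visit 3, enqueue []
Visit 5, enqueue []
Visit 6, enqueue []
Visit 7, enqueue [2, 8]
Visit 2, enqueue [0]
Visit 8, enqueue []
Visit 0, enqueue []

BFS order: [4, 1, 3, 5, 6, 7, 2, 8, 0]


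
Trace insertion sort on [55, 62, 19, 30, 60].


Initial: [55, 62, 19, 30, 60]
Insert 62: [55, 62, 19, 30, 60]
Insert 19: [19, 55, 62, 30, 60]
Insert 30: [19, 30, 55, 62, 60]
Insert 60: [19, 30, 55, 60, 62]

Sorted: [19, 30, 55, 60, 62]


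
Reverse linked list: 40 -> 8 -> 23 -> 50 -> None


Step 1: curr=40, set curr.next=prev(None) | reversed so far: 40
Step 2: curr=8, set curr.next=prev(40) | reversed so far: 8 -> 40
Step 3: curr=23, set curr.next=prev(8) | reversed so far: 23 -> 8 -> 40
Step 4: curr=50, set curr.next=prev(23) | reversed so far: 50 -> 23 -> 8 -> 40

50 -> 23 -> 8 -> 40 -> None


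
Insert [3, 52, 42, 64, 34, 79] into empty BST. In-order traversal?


Insert 3: root
Insert 52: R from 3
Insert 42: R from 3 -> L from 52
Insert 64: R from 3 -> R from 52
Insert 34: R from 3 -> L from 52 -> L from 42
Insert 79: R from 3 -> R from 52 -> R from 64

In-order: [3, 34, 42, 52, 64, 79]


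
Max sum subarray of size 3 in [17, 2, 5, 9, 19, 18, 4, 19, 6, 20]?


[0:3]: 24
[1:4]: 16
[2:5]: 33
[3:6]: 46
[4:7]: 41
[5:8]: 41
[6:9]: 29
[7:10]: 45

Max: 46 at [3:6]


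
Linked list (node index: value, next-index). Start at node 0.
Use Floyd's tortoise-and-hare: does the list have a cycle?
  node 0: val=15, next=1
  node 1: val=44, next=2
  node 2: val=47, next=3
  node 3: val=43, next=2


Floyd's tortoise (slow, +1) and hare (fast, +2):
  init: slow=0, fast=0
  step 1: slow=1, fast=2
  step 2: slow=2, fast=2
  slow == fast at node 2: cycle detected

Cycle: yes


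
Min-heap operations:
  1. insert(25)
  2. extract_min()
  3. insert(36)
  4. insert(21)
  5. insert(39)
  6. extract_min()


insert(25) -> [25]
extract_min()->25, []
insert(36) -> [36]
insert(21) -> [21, 36]
insert(39) -> [21, 36, 39]
extract_min()->21, [36, 39]

Final heap: [36, 39]


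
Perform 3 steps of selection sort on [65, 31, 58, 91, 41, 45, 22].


Initial: [65, 31, 58, 91, 41, 45, 22]
Step 1: min=22 at 6
  Swap: [22, 31, 58, 91, 41, 45, 65]
Step 2: min=31 at 1
  Swap: [22, 31, 58, 91, 41, 45, 65]
Step 3: min=41 at 4
  Swap: [22, 31, 41, 91, 58, 45, 65]

After 3 steps: [22, 31, 41, 91, 58, 45, 65]


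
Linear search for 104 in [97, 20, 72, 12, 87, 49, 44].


i=0: 97!=104
i=1: 20!=104
i=2: 72!=104
i=3: 12!=104
i=4: 87!=104
i=5: 49!=104
i=6: 44!=104

Not found, 7 comps


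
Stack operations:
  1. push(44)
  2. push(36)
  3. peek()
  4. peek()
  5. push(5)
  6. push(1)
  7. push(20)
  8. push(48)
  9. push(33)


push(44) -> [44]
push(36) -> [44, 36]
peek()->36
peek()->36
push(5) -> [44, 36, 5]
push(1) -> [44, 36, 5, 1]
push(20) -> [44, 36, 5, 1, 20]
push(48) -> [44, 36, 5, 1, 20, 48]
push(33) -> [44, 36, 5, 1, 20, 48, 33]

Final stack: [44, 36, 5, 1, 20, 48, 33]


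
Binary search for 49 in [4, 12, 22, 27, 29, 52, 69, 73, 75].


Step 1: lo=0, hi=8, mid=4, val=29
Step 2: lo=5, hi=8, mid=6, val=69
Step 3: lo=5, hi=5, mid=5, val=52

Not found


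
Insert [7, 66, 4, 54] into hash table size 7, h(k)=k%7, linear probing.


Insert 7: h=0 -> slot 0
Insert 66: h=3 -> slot 3
Insert 4: h=4 -> slot 4
Insert 54: h=5 -> slot 5

Table: [7, None, None, 66, 4, 54, None]


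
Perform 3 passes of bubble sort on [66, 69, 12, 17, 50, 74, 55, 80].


Initial: [66, 69, 12, 17, 50, 74, 55, 80]
Pass 1: [66, 12, 17, 50, 69, 55, 74, 80] (4 swaps)
Pass 2: [12, 17, 50, 66, 55, 69, 74, 80] (4 swaps)
Pass 3: [12, 17, 50, 55, 66, 69, 74, 80] (1 swaps)

After 3 passes: [12, 17, 50, 55, 66, 69, 74, 80]


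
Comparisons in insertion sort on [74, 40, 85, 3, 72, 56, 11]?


Algorithm: insertion sort
Input: [74, 40, 85, 3, 72, 56, 11]
Sorted: [3, 11, 40, 56, 72, 74, 85]

18


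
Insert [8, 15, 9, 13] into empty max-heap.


Insert 8: [8]
Insert 15: [15, 8]
Insert 9: [15, 8, 9]
Insert 13: [15, 13, 9, 8]

Final heap: [15, 13, 9, 8]


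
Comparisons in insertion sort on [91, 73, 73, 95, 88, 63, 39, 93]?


Algorithm: insertion sort
Input: [91, 73, 73, 95, 88, 63, 39, 93]
Sorted: [39, 63, 73, 73, 88, 91, 93, 95]

20


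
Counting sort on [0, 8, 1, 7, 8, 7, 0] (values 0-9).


Input: [0, 8, 1, 7, 8, 7, 0]
Counts: [2, 1, 0, 0, 0, 0, 0, 2, 2, 0]

Sorted: [0, 0, 1, 7, 7, 8, 8]


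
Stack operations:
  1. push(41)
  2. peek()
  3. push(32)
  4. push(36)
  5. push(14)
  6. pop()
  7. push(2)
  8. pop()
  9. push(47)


push(41) -> [41]
peek()->41
push(32) -> [41, 32]
push(36) -> [41, 32, 36]
push(14) -> [41, 32, 36, 14]
pop()->14, [41, 32, 36]
push(2) -> [41, 32, 36, 2]
pop()->2, [41, 32, 36]
push(47) -> [41, 32, 36, 47]

Final stack: [41, 32, 36, 47]


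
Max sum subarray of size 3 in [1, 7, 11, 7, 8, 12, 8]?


[0:3]: 19
[1:4]: 25
[2:5]: 26
[3:6]: 27
[4:7]: 28

Max: 28 at [4:7]


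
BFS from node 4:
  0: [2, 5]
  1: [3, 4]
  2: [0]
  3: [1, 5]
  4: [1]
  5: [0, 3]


Visit 4, enqueue [1]
Visit 1, enqueue [3]
Visit 3, enqueue [5]
Visit 5, enqueue [0]
Visit 0, enqueue [2]
Visit 2, enqueue []

BFS order: [4, 1, 3, 5, 0, 2]


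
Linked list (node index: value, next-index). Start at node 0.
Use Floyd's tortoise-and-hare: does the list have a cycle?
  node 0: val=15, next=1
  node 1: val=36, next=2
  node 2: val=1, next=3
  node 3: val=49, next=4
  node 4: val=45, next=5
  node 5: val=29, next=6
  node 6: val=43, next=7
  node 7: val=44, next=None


Floyd's tortoise (slow, +1) and hare (fast, +2):
  init: slow=0, fast=0
  step 1: slow=1, fast=2
  step 2: slow=2, fast=4
  step 3: slow=3, fast=6
  step 4: fast 6->7->None, no cycle

Cycle: no


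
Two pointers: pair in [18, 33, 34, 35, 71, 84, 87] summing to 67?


lo=0(18)+hi=6(87)=105
lo=0(18)+hi=5(84)=102
lo=0(18)+hi=4(71)=89
lo=0(18)+hi=3(35)=53
lo=1(33)+hi=3(35)=68
lo=1(33)+hi=2(34)=67

Yes: 33+34=67


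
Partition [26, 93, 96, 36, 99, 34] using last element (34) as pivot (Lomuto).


Pivot: 34
  26 <= 34: advance i (no swap)
Place pivot at 1: [26, 34, 96, 36, 99, 93]

Partitioned: [26, 34, 96, 36, 99, 93]


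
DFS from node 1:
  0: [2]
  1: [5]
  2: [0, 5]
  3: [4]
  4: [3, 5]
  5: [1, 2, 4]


Visit 1, push [5]
Visit 5, push [4, 2]
Visit 2, push [0]
Visit 0, push []
Visit 4, push [3]
Visit 3, push []

DFS order: [1, 5, 2, 0, 4, 3]


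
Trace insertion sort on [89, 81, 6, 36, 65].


Initial: [89, 81, 6, 36, 65]
Insert 81: [81, 89, 6, 36, 65]
Insert 6: [6, 81, 89, 36, 65]
Insert 36: [6, 36, 81, 89, 65]
Insert 65: [6, 36, 65, 81, 89]

Sorted: [6, 36, 65, 81, 89]


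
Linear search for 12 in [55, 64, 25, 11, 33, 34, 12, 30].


i=0: 55!=12
i=1: 64!=12
i=2: 25!=12
i=3: 11!=12
i=4: 33!=12
i=5: 34!=12
i=6: 12==12 found!

Found at 6, 7 comps


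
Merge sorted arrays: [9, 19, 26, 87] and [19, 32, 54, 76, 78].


Take 9 from A
Take 19 from A
Take 19 from B
Take 26 from A
Take 32 from B
Take 54 from B
Take 76 from B
Take 78 from B

Merged: [9, 19, 19, 26, 32, 54, 76, 78, 87]
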